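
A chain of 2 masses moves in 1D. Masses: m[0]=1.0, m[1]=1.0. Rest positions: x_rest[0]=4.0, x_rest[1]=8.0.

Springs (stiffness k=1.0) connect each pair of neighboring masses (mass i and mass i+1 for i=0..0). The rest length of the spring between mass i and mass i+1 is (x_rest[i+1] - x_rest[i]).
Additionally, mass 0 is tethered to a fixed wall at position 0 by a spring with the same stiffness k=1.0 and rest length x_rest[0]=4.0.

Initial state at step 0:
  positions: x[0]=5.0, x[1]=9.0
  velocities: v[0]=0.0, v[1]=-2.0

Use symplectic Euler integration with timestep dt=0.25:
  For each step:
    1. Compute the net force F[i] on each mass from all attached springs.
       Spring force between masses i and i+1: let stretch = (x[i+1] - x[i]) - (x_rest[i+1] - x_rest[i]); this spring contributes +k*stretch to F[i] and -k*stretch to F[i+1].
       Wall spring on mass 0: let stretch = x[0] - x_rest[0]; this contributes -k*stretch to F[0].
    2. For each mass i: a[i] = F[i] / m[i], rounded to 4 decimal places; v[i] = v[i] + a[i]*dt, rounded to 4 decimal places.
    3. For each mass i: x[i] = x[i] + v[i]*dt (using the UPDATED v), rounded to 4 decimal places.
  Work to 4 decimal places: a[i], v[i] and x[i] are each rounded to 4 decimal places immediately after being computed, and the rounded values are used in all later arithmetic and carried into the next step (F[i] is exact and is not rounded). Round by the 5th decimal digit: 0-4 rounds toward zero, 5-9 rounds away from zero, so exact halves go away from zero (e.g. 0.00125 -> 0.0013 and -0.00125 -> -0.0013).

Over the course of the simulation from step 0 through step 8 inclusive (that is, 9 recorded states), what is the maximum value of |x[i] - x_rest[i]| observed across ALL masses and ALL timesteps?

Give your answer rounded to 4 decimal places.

Step 0: x=[5.0000 9.0000] v=[0.0000 -2.0000]
Step 1: x=[4.9375 8.5000] v=[-0.2500 -2.0000]
Step 2: x=[4.7891 8.0274] v=[-0.5938 -1.8906]
Step 3: x=[4.5437 7.6024] v=[-0.9815 -1.7002]
Step 4: x=[4.2055 7.2362] v=[-1.3528 -1.4649]
Step 5: x=[3.7939 6.9306] v=[-1.6465 -1.2226]
Step 6: x=[3.3412 6.6789] v=[-1.8108 -1.0068]
Step 7: x=[2.8883 6.4686] v=[-1.8117 -0.8412]
Step 8: x=[2.4786 6.2845] v=[-1.6387 -0.7363]
Max displacement = 1.7155

Answer: 1.7155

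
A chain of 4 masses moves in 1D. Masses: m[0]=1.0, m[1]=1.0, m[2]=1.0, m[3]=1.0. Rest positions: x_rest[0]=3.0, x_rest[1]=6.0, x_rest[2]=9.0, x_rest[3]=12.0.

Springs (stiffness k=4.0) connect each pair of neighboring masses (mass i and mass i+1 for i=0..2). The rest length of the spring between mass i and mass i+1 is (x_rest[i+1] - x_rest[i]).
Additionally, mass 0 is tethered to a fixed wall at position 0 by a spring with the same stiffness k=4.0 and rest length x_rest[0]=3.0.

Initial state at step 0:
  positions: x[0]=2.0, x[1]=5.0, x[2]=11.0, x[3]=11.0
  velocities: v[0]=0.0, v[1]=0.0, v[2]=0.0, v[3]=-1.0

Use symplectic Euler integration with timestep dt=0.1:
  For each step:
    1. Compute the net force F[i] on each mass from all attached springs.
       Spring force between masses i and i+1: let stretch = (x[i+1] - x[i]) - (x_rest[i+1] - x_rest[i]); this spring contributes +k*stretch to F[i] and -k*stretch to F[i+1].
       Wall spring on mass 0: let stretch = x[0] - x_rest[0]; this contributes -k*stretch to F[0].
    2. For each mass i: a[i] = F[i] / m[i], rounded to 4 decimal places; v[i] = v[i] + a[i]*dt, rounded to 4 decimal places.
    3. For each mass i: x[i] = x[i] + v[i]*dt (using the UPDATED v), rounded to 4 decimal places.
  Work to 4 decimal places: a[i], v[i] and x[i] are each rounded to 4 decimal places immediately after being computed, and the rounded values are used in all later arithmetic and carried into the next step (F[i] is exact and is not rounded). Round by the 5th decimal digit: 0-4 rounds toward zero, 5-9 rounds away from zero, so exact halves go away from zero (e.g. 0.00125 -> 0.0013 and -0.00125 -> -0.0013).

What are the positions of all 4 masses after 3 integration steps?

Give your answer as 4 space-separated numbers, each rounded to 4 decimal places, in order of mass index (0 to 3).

Step 0: x=[2.0000 5.0000 11.0000 11.0000] v=[0.0000 0.0000 0.0000 -1.0000]
Step 1: x=[2.0400 5.1200 10.7600 11.0200] v=[0.4000 1.2000 -2.4000 0.2000]
Step 2: x=[2.1216 5.3424 10.3048 11.1496] v=[0.8160 2.2240 -4.5520 1.2960]
Step 3: x=[2.2472 5.6345 9.6849 11.3654] v=[1.2557 2.9206 -6.1990 2.1581]

Answer: 2.2472 5.6345 9.6849 11.3654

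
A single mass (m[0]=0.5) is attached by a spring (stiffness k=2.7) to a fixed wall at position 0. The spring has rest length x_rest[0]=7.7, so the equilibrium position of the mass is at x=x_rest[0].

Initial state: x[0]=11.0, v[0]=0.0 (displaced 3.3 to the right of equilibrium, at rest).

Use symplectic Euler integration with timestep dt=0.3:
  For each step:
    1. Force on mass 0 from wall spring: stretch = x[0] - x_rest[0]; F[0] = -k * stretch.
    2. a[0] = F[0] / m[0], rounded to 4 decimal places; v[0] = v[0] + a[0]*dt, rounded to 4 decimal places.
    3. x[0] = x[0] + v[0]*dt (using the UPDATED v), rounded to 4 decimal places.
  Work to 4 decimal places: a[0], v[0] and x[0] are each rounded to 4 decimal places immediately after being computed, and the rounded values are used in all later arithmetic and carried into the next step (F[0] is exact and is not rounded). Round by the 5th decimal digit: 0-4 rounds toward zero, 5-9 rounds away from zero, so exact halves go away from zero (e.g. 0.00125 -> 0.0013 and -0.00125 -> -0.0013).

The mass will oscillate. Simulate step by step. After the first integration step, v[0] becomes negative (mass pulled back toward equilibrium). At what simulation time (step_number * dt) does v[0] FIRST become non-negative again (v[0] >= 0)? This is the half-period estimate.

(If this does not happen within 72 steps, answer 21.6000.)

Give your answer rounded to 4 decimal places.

Answer: 1.5000

Derivation:
Step 0: x=[11.0000] v=[0.0000]
Step 1: x=[9.3962] v=[-5.3460]
Step 2: x=[6.9680] v=[-8.0939]
Step 3: x=[4.8956] v=[-6.9081]
Step 4: x=[4.1861] v=[-2.3650]
Step 5: x=[5.1844] v=[3.3275]
First v>=0 after going negative at step 5, time=1.5000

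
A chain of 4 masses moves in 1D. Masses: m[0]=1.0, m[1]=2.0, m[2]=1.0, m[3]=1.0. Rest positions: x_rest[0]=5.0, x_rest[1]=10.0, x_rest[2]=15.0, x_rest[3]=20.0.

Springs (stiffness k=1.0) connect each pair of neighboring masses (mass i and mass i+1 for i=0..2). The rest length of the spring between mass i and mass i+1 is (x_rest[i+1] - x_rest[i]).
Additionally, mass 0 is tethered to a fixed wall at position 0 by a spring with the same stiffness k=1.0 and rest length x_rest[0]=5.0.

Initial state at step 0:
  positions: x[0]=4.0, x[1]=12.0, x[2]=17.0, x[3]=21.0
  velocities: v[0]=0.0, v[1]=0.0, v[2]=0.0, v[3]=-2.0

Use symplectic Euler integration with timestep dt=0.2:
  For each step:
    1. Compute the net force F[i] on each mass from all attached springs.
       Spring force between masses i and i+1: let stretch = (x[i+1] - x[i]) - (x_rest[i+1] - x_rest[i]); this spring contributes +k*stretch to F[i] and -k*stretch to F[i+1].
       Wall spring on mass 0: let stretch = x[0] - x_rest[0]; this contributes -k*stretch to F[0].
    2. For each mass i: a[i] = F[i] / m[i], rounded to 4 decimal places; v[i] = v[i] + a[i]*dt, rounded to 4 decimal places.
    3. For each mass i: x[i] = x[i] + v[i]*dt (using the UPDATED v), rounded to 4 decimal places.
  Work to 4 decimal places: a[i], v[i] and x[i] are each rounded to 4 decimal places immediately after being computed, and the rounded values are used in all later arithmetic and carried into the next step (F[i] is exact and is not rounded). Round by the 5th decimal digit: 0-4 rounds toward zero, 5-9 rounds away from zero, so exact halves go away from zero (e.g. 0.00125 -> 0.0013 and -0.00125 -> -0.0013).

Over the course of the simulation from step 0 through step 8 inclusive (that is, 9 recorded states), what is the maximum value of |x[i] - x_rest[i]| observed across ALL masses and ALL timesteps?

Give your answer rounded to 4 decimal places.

Answer: 2.1536

Derivation:
Step 0: x=[4.0000 12.0000 17.0000 21.0000] v=[0.0000 0.0000 0.0000 -2.0000]
Step 1: x=[4.1600 11.9400 16.9600 20.6400] v=[0.8000 -0.3000 -0.2000 -1.8000]
Step 2: x=[4.4648 11.8248 16.8664 20.3328] v=[1.5240 -0.5760 -0.4680 -1.5360]
Step 3: x=[4.8854 11.6632 16.7098 20.0869] v=[2.1030 -0.8078 -0.7830 -1.2293]
Step 4: x=[5.3817 11.4670 16.4864 19.9060] v=[2.4815 -0.9809 -1.1169 -0.9047]
Step 5: x=[5.9061 11.2495 16.1990 19.7883] v=[2.6222 -1.0875 -1.4369 -0.5886]
Step 6: x=[6.4080 11.0241 15.8572 19.7270] v=[2.5097 -1.1269 -1.7089 -0.3065]
Step 7: x=[6.8383 10.8031 15.4769 19.7109] v=[2.1513 -1.1052 -1.9016 -0.0805]
Step 8: x=[7.1536 10.5962 15.0790 19.7254] v=[1.5766 -1.0343 -1.9896 0.0727]
Max displacement = 2.1536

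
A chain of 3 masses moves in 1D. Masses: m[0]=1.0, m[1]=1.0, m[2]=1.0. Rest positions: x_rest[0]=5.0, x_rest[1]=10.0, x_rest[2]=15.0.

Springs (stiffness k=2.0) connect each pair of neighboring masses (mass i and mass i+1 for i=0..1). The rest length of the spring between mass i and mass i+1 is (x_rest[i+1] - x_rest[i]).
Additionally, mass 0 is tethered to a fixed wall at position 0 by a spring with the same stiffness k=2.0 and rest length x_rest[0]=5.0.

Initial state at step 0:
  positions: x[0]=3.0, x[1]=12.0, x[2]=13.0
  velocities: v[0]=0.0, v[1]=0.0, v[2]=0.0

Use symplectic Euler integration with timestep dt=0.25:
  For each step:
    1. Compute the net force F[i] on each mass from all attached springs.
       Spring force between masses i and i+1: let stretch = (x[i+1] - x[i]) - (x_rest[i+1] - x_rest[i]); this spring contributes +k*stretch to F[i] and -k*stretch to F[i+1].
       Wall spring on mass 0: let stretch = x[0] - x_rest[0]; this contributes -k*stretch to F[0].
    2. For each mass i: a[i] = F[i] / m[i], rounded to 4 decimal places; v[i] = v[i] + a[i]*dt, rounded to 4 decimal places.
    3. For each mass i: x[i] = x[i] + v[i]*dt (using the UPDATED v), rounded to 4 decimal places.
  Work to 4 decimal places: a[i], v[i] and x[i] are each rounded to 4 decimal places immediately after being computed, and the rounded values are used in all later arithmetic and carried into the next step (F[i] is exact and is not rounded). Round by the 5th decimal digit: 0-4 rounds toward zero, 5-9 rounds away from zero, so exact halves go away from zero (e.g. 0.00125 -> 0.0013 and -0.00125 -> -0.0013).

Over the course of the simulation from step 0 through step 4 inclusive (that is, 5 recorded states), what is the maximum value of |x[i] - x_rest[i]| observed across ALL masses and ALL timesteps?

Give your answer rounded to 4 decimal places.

Answer: 2.9883

Derivation:
Step 0: x=[3.0000 12.0000 13.0000] v=[0.0000 0.0000 0.0000]
Step 1: x=[3.7500 11.0000 13.5000] v=[3.0000 -4.0000 2.0000]
Step 2: x=[4.9375 9.4063 14.3125] v=[4.7500 -6.3750 3.2500]
Step 3: x=[6.0664 7.8672 15.1367] v=[4.5157 -6.1563 3.2969]
Step 4: x=[6.6621 7.0117 15.6773] v=[2.3829 -3.4220 2.1622]
Max displacement = 2.9883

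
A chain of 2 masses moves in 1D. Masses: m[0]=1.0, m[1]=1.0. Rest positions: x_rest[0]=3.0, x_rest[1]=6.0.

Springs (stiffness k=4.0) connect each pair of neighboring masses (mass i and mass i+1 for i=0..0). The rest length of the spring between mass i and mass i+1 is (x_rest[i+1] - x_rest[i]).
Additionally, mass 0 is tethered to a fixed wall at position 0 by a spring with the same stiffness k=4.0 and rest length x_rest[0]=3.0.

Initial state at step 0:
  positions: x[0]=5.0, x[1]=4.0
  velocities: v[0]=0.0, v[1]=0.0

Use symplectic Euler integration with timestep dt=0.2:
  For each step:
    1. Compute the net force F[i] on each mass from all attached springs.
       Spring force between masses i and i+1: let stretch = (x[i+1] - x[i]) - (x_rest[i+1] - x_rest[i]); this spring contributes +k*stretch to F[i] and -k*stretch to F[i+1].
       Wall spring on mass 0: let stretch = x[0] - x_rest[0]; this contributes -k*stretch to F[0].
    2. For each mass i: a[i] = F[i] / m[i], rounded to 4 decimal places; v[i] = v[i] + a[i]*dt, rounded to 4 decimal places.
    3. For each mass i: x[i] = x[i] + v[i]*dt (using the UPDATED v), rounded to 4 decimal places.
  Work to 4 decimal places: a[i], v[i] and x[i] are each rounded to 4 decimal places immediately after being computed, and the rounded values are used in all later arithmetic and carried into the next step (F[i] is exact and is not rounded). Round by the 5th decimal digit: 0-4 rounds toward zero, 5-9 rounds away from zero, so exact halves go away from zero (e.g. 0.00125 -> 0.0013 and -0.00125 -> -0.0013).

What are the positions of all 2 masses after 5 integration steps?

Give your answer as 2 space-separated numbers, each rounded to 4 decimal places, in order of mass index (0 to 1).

Answer: 0.7377 7.2395

Derivation:
Step 0: x=[5.0000 4.0000] v=[0.0000 0.0000]
Step 1: x=[4.0400 4.6400] v=[-4.8000 3.2000]
Step 2: x=[2.5296 5.6640] v=[-7.5520 5.1200]
Step 3: x=[1.1160 6.6665] v=[-7.0682 5.0125]
Step 4: x=[0.4119 7.2609] v=[-3.5206 2.9721]
Step 5: x=[0.7377 7.2395] v=[1.6291 -0.1071]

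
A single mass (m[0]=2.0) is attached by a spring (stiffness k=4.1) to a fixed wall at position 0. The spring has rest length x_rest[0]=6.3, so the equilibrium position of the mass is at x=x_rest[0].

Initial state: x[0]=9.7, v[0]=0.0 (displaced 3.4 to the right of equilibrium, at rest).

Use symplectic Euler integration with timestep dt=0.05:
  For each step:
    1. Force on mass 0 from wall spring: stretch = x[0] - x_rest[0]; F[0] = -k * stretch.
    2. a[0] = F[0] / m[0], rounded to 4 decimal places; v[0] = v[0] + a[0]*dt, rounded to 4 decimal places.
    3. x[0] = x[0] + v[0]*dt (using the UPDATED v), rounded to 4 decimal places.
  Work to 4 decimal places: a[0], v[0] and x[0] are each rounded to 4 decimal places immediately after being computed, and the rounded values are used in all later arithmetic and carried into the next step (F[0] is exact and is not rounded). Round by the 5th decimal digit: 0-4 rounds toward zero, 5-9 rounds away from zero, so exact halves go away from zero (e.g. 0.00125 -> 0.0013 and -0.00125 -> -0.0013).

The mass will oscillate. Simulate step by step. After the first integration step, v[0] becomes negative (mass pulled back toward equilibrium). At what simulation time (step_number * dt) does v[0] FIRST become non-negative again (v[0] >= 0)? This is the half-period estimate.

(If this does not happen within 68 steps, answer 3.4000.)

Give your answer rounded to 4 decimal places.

Step 0: x=[9.7000] v=[0.0000]
Step 1: x=[9.6826] v=[-0.3485]
Step 2: x=[9.6478] v=[-0.6952]
Step 3: x=[9.5959] v=[-1.0384]
Step 4: x=[9.5271] v=[-1.3762]
Step 5: x=[9.4418] v=[-1.7070]
Step 6: x=[9.3404] v=[-2.0290]
Step 7: x=[9.2234] v=[-2.3406]
Step 8: x=[9.0914] v=[-2.6403]
Step 9: x=[8.9451] v=[-2.9264]
Step 10: x=[8.7852] v=[-3.1975]
Step 11: x=[8.6126] v=[-3.4522]
Step 12: x=[8.4281] v=[-3.6892]
Step 13: x=[8.2327] v=[-3.9073]
Step 14: x=[8.0274] v=[-4.1054]
Step 15: x=[7.8133] v=[-4.2825]
Step 16: x=[7.5914] v=[-4.4376]
Step 17: x=[7.3629] v=[-4.5700]
Step 18: x=[7.1290] v=[-4.6789]
Step 19: x=[6.8908] v=[-4.7639]
Step 20: x=[6.6496] v=[-4.8245]
Step 21: x=[6.4066] v=[-4.8603]
Step 22: x=[6.1630] v=[-4.8712]
Step 23: x=[5.9201] v=[-4.8572]
Step 24: x=[5.6792] v=[-4.8183]
Step 25: x=[5.4415] v=[-4.7547]
Step 26: x=[5.2082] v=[-4.6667]
Step 27: x=[4.9805] v=[-4.5548]
Step 28: x=[4.7595] v=[-4.4196]
Step 29: x=[4.5464] v=[-4.2617]
Step 30: x=[4.3423] v=[-4.0820]
Step 31: x=[4.1482] v=[-3.8813]
Step 32: x=[3.9652] v=[-3.6607]
Step 33: x=[3.7941] v=[-3.4214]
Step 34: x=[3.6359] v=[-3.1645]
Step 35: x=[3.4913] v=[-2.8914]
Step 36: x=[3.3611] v=[-2.6035]
Step 37: x=[3.2460] v=[-2.3023]
Step 38: x=[3.1465] v=[-1.9893]
Step 39: x=[3.0632] v=[-1.6661]
Step 40: x=[2.9965] v=[-1.3343]
Step 41: x=[2.9467] v=[-0.9957]
Step 42: x=[2.9141] v=[-0.6520]
Step 43: x=[2.8989] v=[-0.3049]
Step 44: x=[2.9011] v=[0.0437]
First v>=0 after going negative at step 44, time=2.2000

Answer: 2.2000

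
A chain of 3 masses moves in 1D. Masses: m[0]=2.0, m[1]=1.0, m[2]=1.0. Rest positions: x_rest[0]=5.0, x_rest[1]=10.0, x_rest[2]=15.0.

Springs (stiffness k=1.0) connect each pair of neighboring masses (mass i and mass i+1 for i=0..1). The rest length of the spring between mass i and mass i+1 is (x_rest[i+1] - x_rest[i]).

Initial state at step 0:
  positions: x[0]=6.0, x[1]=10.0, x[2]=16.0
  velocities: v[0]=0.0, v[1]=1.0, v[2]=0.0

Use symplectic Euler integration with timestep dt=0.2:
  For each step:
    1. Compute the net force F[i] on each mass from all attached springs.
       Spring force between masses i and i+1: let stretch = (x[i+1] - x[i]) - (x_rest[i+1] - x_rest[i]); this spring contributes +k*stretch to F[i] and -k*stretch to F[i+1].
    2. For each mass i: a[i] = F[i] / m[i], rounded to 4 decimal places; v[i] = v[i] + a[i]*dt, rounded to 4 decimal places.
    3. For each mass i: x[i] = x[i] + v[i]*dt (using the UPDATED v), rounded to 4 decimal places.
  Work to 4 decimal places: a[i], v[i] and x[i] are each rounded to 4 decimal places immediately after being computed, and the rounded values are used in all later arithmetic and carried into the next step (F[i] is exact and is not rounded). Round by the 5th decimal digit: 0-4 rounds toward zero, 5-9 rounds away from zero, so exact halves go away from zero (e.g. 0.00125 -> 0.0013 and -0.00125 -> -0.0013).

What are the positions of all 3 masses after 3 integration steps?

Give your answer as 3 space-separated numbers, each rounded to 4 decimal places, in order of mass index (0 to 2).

Step 0: x=[6.0000 10.0000 16.0000] v=[0.0000 1.0000 0.0000]
Step 1: x=[5.9800 10.2800 15.9600] v=[-0.1000 1.4000 -0.2000]
Step 2: x=[5.9460 10.6152 15.8928] v=[-0.1700 1.6760 -0.3360]
Step 3: x=[5.9054 10.9747 15.8145] v=[-0.2031 1.7977 -0.3915]

Answer: 5.9054 10.9747 15.8145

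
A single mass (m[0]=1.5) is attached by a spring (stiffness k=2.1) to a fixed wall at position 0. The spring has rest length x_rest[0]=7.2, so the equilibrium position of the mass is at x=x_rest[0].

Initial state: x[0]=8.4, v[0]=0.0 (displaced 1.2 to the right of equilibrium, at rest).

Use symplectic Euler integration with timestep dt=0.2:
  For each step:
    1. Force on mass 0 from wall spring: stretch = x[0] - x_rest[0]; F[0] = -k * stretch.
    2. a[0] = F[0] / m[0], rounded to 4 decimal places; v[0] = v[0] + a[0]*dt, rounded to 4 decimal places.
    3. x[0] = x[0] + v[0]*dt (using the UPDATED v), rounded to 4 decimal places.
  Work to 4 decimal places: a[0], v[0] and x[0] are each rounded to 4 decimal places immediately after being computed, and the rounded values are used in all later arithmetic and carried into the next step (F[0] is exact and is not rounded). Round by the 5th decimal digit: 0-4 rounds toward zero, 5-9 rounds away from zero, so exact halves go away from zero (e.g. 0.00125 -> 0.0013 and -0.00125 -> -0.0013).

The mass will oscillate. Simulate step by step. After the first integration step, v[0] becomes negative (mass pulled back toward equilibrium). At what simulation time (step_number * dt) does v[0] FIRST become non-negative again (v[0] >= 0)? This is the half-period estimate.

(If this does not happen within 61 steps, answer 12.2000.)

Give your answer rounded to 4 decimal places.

Answer: 2.8000

Derivation:
Step 0: x=[8.4000] v=[0.0000]
Step 1: x=[8.3328] v=[-0.3360]
Step 2: x=[8.2022] v=[-0.6532]
Step 3: x=[8.0154] v=[-0.9338]
Step 4: x=[7.7830] v=[-1.1621]
Step 5: x=[7.5179] v=[-1.3253]
Step 6: x=[7.2350] v=[-1.4143]
Step 7: x=[6.9502] v=[-1.4241]
Step 8: x=[6.6794] v=[-1.3542]
Step 9: x=[6.4377] v=[-1.2084]
Step 10: x=[6.2387] v=[-0.9950]
Step 11: x=[6.0935] v=[-0.7258]
Step 12: x=[6.0103] v=[-0.4160]
Step 13: x=[5.9937] v=[-0.0829]
Step 14: x=[6.0447] v=[0.2549]
First v>=0 after going negative at step 14, time=2.8000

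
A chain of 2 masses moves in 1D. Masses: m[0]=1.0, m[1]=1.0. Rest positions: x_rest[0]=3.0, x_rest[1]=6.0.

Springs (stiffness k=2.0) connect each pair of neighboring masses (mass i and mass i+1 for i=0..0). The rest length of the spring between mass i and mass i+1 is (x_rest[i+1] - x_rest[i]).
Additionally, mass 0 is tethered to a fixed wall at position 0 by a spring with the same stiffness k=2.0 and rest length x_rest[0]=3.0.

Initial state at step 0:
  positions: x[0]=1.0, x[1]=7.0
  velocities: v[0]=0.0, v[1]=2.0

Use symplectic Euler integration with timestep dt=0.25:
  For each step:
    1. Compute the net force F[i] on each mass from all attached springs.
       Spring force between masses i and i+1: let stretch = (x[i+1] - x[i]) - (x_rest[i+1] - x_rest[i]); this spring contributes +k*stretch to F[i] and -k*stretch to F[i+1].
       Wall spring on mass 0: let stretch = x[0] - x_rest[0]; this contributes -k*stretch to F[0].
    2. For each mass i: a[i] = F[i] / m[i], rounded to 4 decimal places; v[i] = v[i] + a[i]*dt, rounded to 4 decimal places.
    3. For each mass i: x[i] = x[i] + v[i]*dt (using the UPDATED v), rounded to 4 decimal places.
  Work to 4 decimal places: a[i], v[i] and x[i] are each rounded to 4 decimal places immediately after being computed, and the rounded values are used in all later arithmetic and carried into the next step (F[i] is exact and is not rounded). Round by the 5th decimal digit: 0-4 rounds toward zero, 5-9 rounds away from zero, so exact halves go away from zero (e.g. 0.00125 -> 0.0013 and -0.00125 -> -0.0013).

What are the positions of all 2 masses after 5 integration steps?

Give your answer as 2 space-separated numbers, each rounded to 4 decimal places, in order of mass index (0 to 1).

Step 0: x=[1.0000 7.0000] v=[0.0000 2.0000]
Step 1: x=[1.6250 7.1250] v=[2.5000 0.5000]
Step 2: x=[2.7344 6.9375] v=[4.4375 -0.7500]
Step 3: x=[4.0274 6.5996] v=[5.1719 -1.3516]
Step 4: x=[5.1385 6.3152] v=[4.4443 -1.1377]
Step 5: x=[5.7544 6.2587] v=[2.4634 -0.2261]

Answer: 5.7544 6.2587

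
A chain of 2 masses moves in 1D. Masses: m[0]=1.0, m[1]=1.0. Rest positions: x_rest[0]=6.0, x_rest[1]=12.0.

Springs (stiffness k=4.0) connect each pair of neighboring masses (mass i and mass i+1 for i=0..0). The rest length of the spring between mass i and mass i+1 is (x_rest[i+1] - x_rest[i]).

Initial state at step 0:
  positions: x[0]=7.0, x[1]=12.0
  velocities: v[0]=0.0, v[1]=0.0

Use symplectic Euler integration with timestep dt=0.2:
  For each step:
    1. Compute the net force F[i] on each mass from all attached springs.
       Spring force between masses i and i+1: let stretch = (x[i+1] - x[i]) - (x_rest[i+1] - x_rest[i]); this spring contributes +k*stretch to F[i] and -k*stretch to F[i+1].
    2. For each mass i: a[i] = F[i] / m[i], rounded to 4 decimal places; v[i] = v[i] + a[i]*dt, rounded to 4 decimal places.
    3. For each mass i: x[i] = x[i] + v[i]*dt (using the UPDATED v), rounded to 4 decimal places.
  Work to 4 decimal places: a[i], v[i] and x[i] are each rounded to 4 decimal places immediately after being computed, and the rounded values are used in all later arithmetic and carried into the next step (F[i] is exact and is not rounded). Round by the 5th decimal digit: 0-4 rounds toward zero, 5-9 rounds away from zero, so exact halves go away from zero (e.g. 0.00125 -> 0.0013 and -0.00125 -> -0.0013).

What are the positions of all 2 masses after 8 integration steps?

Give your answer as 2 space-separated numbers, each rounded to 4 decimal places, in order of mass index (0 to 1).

Answer: 6.5844 12.4156

Derivation:
Step 0: x=[7.0000 12.0000] v=[0.0000 0.0000]
Step 1: x=[6.8400 12.1600] v=[-0.8000 0.8000]
Step 2: x=[6.5712 12.4288] v=[-1.3440 1.3440]
Step 3: x=[6.2796 12.7204] v=[-1.4579 1.4579]
Step 4: x=[6.0585 12.9415] v=[-1.1053 1.1053]
Step 5: x=[5.9787 13.0213] v=[-0.3989 0.3989]
Step 6: x=[6.0657 12.9343] v=[0.4352 -0.4352]
Step 7: x=[6.2917 12.7083] v=[1.1301 -1.1301]
Step 8: x=[6.5844 12.4156] v=[1.4634 -1.4634]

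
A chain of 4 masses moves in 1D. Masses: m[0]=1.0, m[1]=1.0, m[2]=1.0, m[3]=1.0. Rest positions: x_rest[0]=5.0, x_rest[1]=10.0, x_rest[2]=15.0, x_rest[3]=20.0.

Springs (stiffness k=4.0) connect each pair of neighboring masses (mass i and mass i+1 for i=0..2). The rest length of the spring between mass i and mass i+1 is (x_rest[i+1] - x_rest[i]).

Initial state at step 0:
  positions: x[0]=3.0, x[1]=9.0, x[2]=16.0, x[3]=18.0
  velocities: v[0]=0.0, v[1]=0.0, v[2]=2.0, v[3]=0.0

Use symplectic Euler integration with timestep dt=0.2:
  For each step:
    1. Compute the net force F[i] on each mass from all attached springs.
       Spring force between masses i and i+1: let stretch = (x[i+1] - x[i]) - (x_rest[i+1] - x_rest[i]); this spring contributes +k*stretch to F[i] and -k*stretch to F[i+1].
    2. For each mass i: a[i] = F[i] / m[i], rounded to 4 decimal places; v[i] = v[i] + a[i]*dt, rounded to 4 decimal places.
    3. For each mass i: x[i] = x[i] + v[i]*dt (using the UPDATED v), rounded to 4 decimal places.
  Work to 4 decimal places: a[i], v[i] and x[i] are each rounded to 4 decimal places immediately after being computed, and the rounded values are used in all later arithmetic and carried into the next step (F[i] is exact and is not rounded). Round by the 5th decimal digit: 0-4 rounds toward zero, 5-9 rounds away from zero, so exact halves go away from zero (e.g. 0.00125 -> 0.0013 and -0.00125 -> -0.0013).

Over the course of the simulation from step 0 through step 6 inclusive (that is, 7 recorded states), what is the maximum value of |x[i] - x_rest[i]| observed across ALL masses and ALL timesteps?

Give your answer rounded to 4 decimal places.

Step 0: x=[3.0000 9.0000 16.0000 18.0000] v=[0.0000 0.0000 2.0000 0.0000]
Step 1: x=[3.1600 9.1600 15.6000 18.4800] v=[0.8000 0.8000 -2.0000 2.4000]
Step 2: x=[3.4800 9.3904 14.6304 19.2992] v=[1.6000 1.1520 -4.8480 4.0960]
Step 3: x=[3.9457 9.5135 13.5694 20.1714] v=[2.3283 0.6157 -5.3050 4.3610]
Step 4: x=[4.5022 9.3947 12.9158 20.7873] v=[2.7825 -0.5938 -3.2681 3.0794]
Step 5: x=[5.0415 9.0565 12.9582 20.9437] v=[2.6965 -1.6909 0.2122 0.7822]
Step 6: x=[5.4232 8.7002 13.6540 20.6225] v=[1.9085 -1.7815 3.4792 -1.6062]
Max displacement = 2.0842

Answer: 2.0842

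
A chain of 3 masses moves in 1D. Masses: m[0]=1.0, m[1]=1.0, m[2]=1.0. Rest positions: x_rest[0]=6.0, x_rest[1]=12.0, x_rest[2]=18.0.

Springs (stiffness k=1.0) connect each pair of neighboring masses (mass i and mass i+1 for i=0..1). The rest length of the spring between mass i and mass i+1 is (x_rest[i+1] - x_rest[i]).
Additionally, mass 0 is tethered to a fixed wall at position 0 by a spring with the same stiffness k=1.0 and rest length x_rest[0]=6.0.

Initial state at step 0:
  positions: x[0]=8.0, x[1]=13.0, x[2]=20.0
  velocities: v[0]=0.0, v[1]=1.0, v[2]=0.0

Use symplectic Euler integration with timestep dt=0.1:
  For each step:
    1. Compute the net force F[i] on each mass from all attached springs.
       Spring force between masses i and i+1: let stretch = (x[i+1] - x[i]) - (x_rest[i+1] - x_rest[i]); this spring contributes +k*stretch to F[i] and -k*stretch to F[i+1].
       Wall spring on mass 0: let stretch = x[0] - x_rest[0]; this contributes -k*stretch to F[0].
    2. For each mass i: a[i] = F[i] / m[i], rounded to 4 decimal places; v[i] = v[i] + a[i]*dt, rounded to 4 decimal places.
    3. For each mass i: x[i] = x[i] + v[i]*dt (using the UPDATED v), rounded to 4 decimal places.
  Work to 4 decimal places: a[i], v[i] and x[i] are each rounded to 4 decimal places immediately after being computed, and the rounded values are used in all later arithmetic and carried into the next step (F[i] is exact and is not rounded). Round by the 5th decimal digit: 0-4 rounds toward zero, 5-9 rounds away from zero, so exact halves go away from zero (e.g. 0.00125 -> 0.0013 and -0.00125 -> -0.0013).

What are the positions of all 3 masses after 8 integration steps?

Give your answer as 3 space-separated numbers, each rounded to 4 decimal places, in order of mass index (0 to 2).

Step 0: x=[8.0000 13.0000 20.0000] v=[0.0000 1.0000 0.0000]
Step 1: x=[7.9700 13.1200 19.9900] v=[-0.3000 1.2000 -0.1000]
Step 2: x=[7.9118 13.2572 19.9713] v=[-0.5820 1.3720 -0.1870]
Step 3: x=[7.8279 13.4081 19.9455] v=[-0.8386 1.5089 -0.2584]
Step 4: x=[7.7216 13.5686 19.9143] v=[-1.0634 1.6046 -0.3121]
Step 5: x=[7.5965 13.7341 19.8796] v=[-1.2509 1.6545 -0.3467]
Step 6: x=[7.4568 13.8996 19.8435] v=[-1.3968 1.6553 -0.3613]
Step 7: x=[7.3070 14.0601 19.8079] v=[-1.4982 1.6054 -0.3557]
Step 8: x=[7.1516 14.2106 19.7749] v=[-1.5536 1.5049 -0.3305]

Answer: 7.1516 14.2106 19.7749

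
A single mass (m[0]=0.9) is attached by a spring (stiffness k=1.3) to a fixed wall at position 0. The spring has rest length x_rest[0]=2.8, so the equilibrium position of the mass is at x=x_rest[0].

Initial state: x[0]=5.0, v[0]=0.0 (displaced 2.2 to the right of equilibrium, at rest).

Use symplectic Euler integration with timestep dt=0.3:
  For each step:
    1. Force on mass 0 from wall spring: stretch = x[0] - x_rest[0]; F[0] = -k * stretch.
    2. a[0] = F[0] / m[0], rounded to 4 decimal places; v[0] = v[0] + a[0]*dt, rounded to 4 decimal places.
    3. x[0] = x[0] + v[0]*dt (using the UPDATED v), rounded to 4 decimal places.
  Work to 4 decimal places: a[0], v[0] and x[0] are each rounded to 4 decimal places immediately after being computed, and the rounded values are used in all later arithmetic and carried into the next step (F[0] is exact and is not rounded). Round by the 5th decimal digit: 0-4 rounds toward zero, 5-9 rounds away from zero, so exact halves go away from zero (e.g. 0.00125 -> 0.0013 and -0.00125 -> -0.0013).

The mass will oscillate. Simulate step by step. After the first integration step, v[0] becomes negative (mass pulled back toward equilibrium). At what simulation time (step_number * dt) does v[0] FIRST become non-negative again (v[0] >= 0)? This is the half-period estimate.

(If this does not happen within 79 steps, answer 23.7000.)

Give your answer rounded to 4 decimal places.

Answer: 2.7000

Derivation:
Step 0: x=[5.0000] v=[0.0000]
Step 1: x=[4.7140] v=[-0.9533]
Step 2: x=[4.1792] v=[-1.7827]
Step 3: x=[3.4651] v=[-2.3804]
Step 4: x=[2.6645] v=[-2.6686]
Step 5: x=[1.8815] v=[-2.6099]
Step 6: x=[1.2179] v=[-2.2119]
Step 7: x=[0.7600] v=[-1.5263]
Step 8: x=[0.5673] v=[-0.6423]
Step 9: x=[0.6649] v=[0.3252]
First v>=0 after going negative at step 9, time=2.7000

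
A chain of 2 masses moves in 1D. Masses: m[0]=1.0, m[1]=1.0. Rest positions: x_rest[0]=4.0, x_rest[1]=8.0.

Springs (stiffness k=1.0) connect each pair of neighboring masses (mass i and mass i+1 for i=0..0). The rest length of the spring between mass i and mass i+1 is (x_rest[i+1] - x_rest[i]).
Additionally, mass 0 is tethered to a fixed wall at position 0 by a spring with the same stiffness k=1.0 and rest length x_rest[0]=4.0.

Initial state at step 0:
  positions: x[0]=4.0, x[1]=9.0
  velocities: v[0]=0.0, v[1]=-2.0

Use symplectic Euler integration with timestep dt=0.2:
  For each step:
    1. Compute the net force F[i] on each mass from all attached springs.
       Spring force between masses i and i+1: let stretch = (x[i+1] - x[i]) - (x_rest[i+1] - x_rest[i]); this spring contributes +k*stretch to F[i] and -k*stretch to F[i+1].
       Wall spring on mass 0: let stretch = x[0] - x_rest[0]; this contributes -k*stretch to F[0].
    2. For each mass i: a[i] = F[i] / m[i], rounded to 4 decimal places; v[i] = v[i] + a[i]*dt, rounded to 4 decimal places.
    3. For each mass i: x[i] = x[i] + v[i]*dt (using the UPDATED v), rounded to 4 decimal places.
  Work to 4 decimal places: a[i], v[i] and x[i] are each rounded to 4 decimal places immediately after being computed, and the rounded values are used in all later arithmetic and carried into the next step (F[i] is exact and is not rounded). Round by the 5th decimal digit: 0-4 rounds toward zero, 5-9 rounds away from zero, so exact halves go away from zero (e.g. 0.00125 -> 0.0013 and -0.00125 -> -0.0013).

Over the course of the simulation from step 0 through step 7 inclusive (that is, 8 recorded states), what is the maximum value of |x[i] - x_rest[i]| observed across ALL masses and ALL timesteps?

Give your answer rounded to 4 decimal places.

Answer: 1.8295

Derivation:
Step 0: x=[4.0000 9.0000] v=[0.0000 -2.0000]
Step 1: x=[4.0400 8.5600] v=[0.2000 -2.2000]
Step 2: x=[4.0992 8.0992] v=[0.2960 -2.3040]
Step 3: x=[4.1544 7.6384] v=[0.2762 -2.3040]
Step 4: x=[4.1828 7.1982] v=[0.1421 -2.2008]
Step 5: x=[4.1645 6.7974] v=[-0.0914 -2.0039]
Step 6: x=[4.0850 6.4513] v=[-0.3977 -1.7305]
Step 7: x=[3.9367 6.1705] v=[-0.7414 -1.4038]
Max displacement = 1.8295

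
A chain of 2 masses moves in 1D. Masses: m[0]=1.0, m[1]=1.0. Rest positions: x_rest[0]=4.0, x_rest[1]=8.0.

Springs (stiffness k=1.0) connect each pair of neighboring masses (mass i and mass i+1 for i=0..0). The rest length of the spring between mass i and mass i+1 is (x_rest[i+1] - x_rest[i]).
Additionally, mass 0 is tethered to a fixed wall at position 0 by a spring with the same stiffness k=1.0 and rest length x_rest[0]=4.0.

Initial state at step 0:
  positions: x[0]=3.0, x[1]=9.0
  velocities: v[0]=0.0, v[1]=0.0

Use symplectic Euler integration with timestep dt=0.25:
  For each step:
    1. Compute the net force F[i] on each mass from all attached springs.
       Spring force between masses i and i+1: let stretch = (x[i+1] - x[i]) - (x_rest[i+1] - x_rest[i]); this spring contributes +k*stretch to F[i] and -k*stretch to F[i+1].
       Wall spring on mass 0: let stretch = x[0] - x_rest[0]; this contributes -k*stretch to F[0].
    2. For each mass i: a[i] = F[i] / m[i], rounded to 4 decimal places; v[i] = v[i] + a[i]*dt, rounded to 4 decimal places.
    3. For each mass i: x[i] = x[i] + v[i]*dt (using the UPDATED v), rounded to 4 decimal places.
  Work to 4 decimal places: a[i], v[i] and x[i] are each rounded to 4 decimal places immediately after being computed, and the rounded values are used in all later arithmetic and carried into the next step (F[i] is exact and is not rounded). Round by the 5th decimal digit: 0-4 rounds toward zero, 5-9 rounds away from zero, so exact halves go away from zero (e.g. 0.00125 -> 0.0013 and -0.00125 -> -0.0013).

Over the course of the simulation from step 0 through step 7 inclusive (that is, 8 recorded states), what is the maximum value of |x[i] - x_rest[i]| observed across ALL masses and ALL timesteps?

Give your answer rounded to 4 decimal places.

Step 0: x=[3.0000 9.0000] v=[0.0000 0.0000]
Step 1: x=[3.1875 8.8750] v=[0.7500 -0.5000]
Step 2: x=[3.5313 8.6445] v=[1.3750 -0.9219]
Step 3: x=[3.9739 8.3445] v=[1.7705 -1.2002]
Step 4: x=[4.4413 8.0213] v=[1.8697 -1.2929]
Step 5: x=[4.8549 7.7243] v=[1.6544 -1.1879]
Step 6: x=[5.1444 7.4980] v=[1.1580 -0.9053]
Step 7: x=[5.2595 7.3746] v=[0.4603 -0.4937]
Max displacement = 1.2595

Answer: 1.2595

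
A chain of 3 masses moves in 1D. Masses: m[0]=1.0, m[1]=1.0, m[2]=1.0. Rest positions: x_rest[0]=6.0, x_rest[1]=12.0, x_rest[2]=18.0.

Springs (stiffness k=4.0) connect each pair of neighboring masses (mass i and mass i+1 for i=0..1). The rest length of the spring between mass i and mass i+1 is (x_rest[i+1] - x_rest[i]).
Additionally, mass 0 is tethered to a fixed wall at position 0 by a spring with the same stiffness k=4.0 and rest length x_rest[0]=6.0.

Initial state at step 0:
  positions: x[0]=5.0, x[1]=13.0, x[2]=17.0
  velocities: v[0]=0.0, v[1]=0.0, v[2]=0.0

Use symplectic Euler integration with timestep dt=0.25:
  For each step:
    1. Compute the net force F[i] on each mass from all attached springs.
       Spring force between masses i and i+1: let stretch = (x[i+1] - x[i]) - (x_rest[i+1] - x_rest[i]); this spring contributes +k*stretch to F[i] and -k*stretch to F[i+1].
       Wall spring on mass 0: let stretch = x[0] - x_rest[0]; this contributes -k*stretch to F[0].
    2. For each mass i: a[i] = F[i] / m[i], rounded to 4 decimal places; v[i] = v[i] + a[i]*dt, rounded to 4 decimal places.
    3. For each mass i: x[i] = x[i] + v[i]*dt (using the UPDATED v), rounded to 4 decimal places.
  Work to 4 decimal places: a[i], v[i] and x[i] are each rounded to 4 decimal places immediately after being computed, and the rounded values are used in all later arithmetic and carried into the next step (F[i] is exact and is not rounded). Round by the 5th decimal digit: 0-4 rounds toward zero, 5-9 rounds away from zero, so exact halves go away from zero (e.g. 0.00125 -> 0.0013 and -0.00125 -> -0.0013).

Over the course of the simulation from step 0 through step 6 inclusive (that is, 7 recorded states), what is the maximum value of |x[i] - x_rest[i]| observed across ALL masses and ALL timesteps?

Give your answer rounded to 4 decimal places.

Step 0: x=[5.0000 13.0000 17.0000] v=[0.0000 0.0000 0.0000]
Step 1: x=[5.7500 12.0000 17.5000] v=[3.0000 -4.0000 2.0000]
Step 2: x=[6.6250 10.8125 18.1250] v=[3.5000 -4.7500 2.5000]
Step 3: x=[6.8906 10.4063 18.4219] v=[1.0625 -1.6250 1.1875]
Step 4: x=[6.3125 11.1250 18.2149] v=[-2.3124 2.8749 -0.8281]
Step 5: x=[5.3594 12.4131 17.7354] v=[-3.8124 5.1523 -1.9180]
Step 6: x=[4.8299 13.2683 17.4253] v=[-2.1181 3.4209 -1.2403]
Max displacement = 1.5937

Answer: 1.5937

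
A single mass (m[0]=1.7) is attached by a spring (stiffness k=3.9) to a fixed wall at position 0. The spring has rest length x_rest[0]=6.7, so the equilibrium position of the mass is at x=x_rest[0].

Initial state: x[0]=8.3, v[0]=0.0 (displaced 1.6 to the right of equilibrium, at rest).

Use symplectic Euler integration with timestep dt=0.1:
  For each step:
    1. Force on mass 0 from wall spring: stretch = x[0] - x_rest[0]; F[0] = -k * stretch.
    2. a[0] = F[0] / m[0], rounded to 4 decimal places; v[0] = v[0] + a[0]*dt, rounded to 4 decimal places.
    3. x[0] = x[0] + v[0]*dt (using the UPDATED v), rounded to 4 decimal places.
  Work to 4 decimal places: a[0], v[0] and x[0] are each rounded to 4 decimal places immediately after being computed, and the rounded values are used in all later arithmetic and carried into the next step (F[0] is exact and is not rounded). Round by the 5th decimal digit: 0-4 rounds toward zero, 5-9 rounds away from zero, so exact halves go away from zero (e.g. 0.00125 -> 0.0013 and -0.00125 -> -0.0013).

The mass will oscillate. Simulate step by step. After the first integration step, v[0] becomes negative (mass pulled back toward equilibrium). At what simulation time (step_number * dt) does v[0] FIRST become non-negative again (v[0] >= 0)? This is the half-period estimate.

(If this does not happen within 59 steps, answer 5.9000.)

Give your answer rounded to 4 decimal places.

Step 0: x=[8.3000] v=[0.0000]
Step 1: x=[8.2633] v=[-0.3671]
Step 2: x=[8.1907] v=[-0.7257]
Step 3: x=[8.0839] v=[-1.0677]
Step 4: x=[7.9454] v=[-1.3852]
Step 5: x=[7.7783] v=[-1.6709]
Step 6: x=[7.5865] v=[-1.9183]
Step 7: x=[7.3743] v=[-2.1217]
Step 8: x=[7.1467] v=[-2.2764]
Step 9: x=[6.9088] v=[-2.3789]
Step 10: x=[6.6661] v=[-2.4268]
Step 11: x=[6.4242] v=[-2.4190]
Step 12: x=[6.1886] v=[-2.3557]
Step 13: x=[5.9648] v=[-2.2384]
Step 14: x=[5.7578] v=[-2.0697]
Step 15: x=[5.5724] v=[-1.8536]
Step 16: x=[5.4129] v=[-1.5949]
Step 17: x=[5.2829] v=[-1.2996]
Step 18: x=[5.1855] v=[-0.9745]
Step 19: x=[5.1228] v=[-0.6271]
Step 20: x=[5.0963] v=[-0.2653]
Step 21: x=[5.1066] v=[0.1026]
First v>=0 after going negative at step 21, time=2.1000

Answer: 2.1000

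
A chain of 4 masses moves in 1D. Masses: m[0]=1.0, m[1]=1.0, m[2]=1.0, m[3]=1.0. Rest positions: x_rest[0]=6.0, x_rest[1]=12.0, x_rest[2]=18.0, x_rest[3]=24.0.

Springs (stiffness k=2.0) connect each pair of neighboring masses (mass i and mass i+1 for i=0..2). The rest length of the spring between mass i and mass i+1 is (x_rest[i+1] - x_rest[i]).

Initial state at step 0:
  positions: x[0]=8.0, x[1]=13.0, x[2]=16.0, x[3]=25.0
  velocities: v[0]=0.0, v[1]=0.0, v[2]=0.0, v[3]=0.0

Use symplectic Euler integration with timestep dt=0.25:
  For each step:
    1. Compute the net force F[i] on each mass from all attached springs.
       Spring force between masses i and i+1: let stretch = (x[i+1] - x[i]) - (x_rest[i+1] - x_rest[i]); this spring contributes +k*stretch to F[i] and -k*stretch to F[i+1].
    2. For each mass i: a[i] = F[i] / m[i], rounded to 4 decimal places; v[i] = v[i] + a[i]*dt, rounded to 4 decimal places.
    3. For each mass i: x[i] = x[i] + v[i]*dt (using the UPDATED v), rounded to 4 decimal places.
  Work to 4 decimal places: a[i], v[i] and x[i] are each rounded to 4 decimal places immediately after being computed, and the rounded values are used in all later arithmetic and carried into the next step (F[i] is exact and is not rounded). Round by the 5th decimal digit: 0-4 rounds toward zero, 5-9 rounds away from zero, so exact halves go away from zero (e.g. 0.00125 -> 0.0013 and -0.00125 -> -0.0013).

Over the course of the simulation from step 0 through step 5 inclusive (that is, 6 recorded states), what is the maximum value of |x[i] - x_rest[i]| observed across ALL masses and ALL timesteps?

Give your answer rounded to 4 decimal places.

Answer: 2.4488

Derivation:
Step 0: x=[8.0000 13.0000 16.0000 25.0000] v=[0.0000 0.0000 0.0000 0.0000]
Step 1: x=[7.8750 12.7500 16.7500 24.6250] v=[-0.5000 -1.0000 3.0000 -1.5000]
Step 2: x=[7.6094 12.3906 17.9844 24.0156] v=[-1.0625 -1.4375 4.9375 -2.4375]
Step 3: x=[7.1914 12.1328 19.2735 23.4023] v=[-1.6719 -1.0312 5.1562 -2.4531]
Step 4: x=[6.6411 12.1499 20.1861 23.0229] v=[-2.2012 0.0685 3.6503 -1.5175]
Step 5: x=[6.0294 12.4830 20.4488 23.0389] v=[-2.4468 1.3322 1.0506 0.0641]
Max displacement = 2.4488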